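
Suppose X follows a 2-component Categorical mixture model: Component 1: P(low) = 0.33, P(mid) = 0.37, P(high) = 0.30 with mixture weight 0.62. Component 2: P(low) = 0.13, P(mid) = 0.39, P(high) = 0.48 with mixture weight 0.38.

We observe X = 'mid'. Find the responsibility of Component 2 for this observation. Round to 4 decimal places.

0.3925

By Bayes' theorem, P(k | x) = P(Z=k) f_k(x) / Σ_j P(Z=j) f_j(x).
Evaluate each component's likelihood at the observed value:
  f_1 = P(mid | comp) = 0.37
  f_2 = P(mid | comp) = 0.39
Prior × likelihood for each component:
  P(Z=1)·f_1 = 0.62 × 0.37 = 0.2294
  P(Z=2)·f_2 = 0.38 × 0.39 = 0.1482
Sum: 0.2294 + 0.1482 = 0.3776
So the posterior for Component 2 is 0.1482 / 0.3776 ≈ 0.3925.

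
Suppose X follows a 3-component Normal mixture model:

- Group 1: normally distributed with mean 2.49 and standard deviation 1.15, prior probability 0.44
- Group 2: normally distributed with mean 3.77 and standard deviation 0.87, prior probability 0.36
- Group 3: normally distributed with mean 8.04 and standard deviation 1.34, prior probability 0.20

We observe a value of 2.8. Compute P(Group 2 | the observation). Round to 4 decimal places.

0.3759

The responsibility of component k is π_k f_k(x) divided by Σ_j π_j f_j(x).
Normal densities:
  f_1 = (1/(1.15·√(2π)))·exp(−(2.8−2.49)²/(2·1.15²)) = 0.346906·exp(-0.03633) = 0.334529
  f_2 = (1/(0.87·√(2π)))·exp(−(2.8−3.77)²/(2·0.87²)) = 0.458554·exp(-0.62155) = 0.246295
  f_3 = (1/(1.34·√(2π)))·exp(−(2.8−8.04)²/(2·1.34²)) = 0.297718·exp(-7.64580) = 0.000142323
Prior × likelihood for each component:
  π_1·f_1 = 0.44 × 0.334529 = 0.147193
  π_2·f_2 = 0.36 × 0.246295 = 0.0886662
  π_3·f_3 = 0.20 × 0.000142323 = 2.84647e-05
Sum: 0.147193 + 0.0886662 + 2.84647e-05 = 0.235887
So the posterior for Group 2 is 0.0886662 / 0.235887 ≈ 0.3759.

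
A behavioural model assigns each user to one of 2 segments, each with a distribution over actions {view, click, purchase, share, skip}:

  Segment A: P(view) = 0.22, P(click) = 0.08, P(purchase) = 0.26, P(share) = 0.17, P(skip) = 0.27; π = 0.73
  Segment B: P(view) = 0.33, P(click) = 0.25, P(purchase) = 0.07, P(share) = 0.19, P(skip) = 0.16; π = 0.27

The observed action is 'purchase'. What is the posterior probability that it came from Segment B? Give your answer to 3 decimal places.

0.091

Apply Bayes' rule: the posterior for each component is proportional to its prior times its likelihood at x.
Evaluate each component's likelihood at the observed value:
  f_A = 0.26
  f_B = 0.07
Unnormalised posteriors:
  P(Z=A)·f_A = 0.73 × 0.26 = 0.1898
  P(Z=B)·f_B = 0.27 × 0.07 = 0.0189
Evidence: 0.1898 + 0.0189 = 0.2087
Responsibility of Segment B: 0.0189 / 0.2087 ≈ 0.091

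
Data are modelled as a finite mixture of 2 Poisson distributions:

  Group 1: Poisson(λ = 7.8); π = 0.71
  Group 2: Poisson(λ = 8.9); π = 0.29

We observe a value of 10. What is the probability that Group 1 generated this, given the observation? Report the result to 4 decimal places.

The responsibility of component k is P(Z=k) f_k(x) divided by Σ_j P(Z=j) f_j(x).
Evaluate each component's likelihood at the observed value:
  f_1 = 0.0941209
  f_2 = 0.117197
Prior × likelihood for each component:
  P(Z=1)·f_1 = 0.71 × 0.0941209 = 0.0668258
  P(Z=2)·f_2 = 0.29 × 0.117197 = 0.0339871
Normaliser: 0.0668258 + 0.0339871 = 0.100813
Responsibility of Group 1: 0.0668258 / 0.100813 ≈ 0.6629

0.6629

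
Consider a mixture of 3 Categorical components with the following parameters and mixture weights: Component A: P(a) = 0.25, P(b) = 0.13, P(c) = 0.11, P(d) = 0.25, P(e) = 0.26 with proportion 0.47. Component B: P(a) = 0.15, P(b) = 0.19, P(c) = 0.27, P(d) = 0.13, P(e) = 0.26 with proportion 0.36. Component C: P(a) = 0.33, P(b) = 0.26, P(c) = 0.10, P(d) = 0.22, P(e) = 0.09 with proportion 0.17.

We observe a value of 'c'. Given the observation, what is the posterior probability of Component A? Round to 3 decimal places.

Apply Bayes' rule: the posterior for each component is proportional to its prior times its likelihood at x.
Component likelihoods at x = 'c':
  f_A = 0.11
  f_B = 0.27
  f_C = 0.1
Unnormalised posteriors:
  π_A·f_A = 0.47 × 0.11 = 0.0517
  π_B·f_B = 0.36 × 0.27 = 0.0972
  π_C·f_C = 0.17 × 0.1 = 0.017
Evidence: 0.0517 + 0.0972 + 0.017 = 0.1659
P(Component A | x) = 0.0517 / 0.1659 ≈ 0.312

0.312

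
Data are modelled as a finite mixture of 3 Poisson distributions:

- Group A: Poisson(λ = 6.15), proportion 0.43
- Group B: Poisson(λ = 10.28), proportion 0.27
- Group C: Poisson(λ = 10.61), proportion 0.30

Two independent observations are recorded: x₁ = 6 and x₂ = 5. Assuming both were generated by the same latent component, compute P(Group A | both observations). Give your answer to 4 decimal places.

Apply Bayes' rule: the posterior for each component is proportional to its prior times its likelihood at x.
Since both observations come from the same component, the likelihood for component k is f_k(x₁)·f_k(x₂).
  L_A = [e^(−6.15)·6.15^6/6! = 0.160327] × [0.156417] = 0.0250779
  L_B = [e^(−10.28)·10.28^6/6! = 0.0562444] × [0.0328274] = 0.00184636
  L_C = [e^(−10.61)·10.61^6/6! = 0.048876] × [0.0276396] = 0.00135091
Prior × likelihood for each component:
  P(Z=A)·L_A = 0.43 × 0.0250779 = 0.0107835
  P(Z=B)·L_B = 0.27 × 0.00184636 = 0.000498517
  P(Z=C)·L_C = 0.30 × 0.00135091 = 0.000405273
Normaliser: 0.0107835 + 0.000498517 + 0.000405273 = 0.0116873
So the posterior for Group A is 0.0107835 / 0.0116873 ≈ 0.9227.

0.9227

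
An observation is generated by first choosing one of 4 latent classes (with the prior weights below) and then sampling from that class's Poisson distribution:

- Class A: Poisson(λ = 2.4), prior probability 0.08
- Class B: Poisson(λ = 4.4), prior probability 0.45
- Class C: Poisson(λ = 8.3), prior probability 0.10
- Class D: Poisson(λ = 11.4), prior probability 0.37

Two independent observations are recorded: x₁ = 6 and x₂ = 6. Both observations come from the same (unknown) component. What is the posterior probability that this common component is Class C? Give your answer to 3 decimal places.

By Bayes' theorem, P(k | x) = P(Z=k) f_k(x) / Σ_j P(Z=j) f_j(x).
Since both observations come from the same component, the likelihood for component k is f_k(x₁)·f_k(x₂).
  f_A = [0.0240784] × [0.0240784] = 0.000579771
  f_B = [0.123734] × [0.123734] = 0.01531
  f_C = [0.112847] × [0.112847] = 0.0127346
  f_D = [0.0341303] × [0.0341303] = 0.00116487
Prior × likelihood for each component:
  P(Z=A)·f_A = 0.08 × 0.000579771 = 4.63817e-05
  P(Z=B)·f_B = 0.45 × 0.01531 = 0.00688951
  P(Z=C)·f_C = 0.10 × 0.0127346 = 0.00127346
  P(Z=D)·f_D = 0.37 × 0.00116487 = 0.000431003
Marginal: 4.63817e-05 + 0.00688951 + 0.00127346 + 0.000431003 = 0.00864035
So the posterior for Class C is 0.00127346 / 0.00864035 ≈ 0.147.

0.147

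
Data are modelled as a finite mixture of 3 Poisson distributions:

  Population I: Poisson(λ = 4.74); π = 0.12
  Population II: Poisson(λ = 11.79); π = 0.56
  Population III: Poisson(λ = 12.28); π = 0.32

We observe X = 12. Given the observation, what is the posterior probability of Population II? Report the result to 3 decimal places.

The responsibility of component k is w_k f_k(x) divided by Σ_j w_j f_j(x).
Poisson probabilities:
  f_I = e^(−4.74)·4.74^12/12! = 0.00234664
  f_II = e^(−11.79)·11.79^12/12! = 0.114155
  f_III = e^(−12.28)·12.28^12/12! = 0.114001
Multiply by the mixture weights:
  w_I·f_I = 0.12 × 0.00234664 = 0.000281597
  w_II·f_II = 0.56 × 0.114155 = 0.0639271
  w_III·f_III = 0.32 × 0.114001 = 0.0364802
Evidence: 0.000281597 + 0.0639271 + 0.0364802 = 0.100689
P(Population II | x) ≈ 0.635

0.635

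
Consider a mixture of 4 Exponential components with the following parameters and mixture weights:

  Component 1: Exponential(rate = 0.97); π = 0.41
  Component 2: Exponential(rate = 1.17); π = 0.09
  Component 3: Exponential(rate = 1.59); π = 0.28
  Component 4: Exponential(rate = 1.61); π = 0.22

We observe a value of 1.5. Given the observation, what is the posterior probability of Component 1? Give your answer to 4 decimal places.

Posterior ∝ prior × likelihood, so P(k | x) ∝ w_k f_k(x); normalise over all components.
Exponential densities:
  f_1 = 0.226398
  f_2 = 0.202301
  f_3 = 0.146421
  f_4 = 0.143881
Weight by the priors:
  w_1·f_1 = 0.41 × 0.226398 = 0.0928233
  w_2·f_2 = 0.09 × 0.202301 = 0.0182071
  w_3·f_3 = 0.28 × 0.146421 = 0.040998
  w_4·f_4 = 0.22 × 0.143881 = 0.0316539
Evidence: 0.0928233 + 0.0182071 + 0.040998 + 0.0316539 = 0.183682
P(Component 1 | 1.5) = 0.0928233 / 0.183682 ≈ 0.5053

0.5053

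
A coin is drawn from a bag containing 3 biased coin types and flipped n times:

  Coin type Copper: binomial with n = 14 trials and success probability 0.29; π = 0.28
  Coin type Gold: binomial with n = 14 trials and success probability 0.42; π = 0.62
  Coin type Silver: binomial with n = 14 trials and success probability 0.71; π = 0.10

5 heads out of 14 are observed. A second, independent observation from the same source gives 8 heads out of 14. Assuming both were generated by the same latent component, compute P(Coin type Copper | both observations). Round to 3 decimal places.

Posterior ∝ prior × likelihood, so P(k | x) ∝ π_k f_k(x); normalise over all components.
Since both observations come from the same component, the likelihood for component k is f_k(x₁)·f_k(x₂).
  p_Copper = [0.188269] × [0.0192437] = 0.003623
  p_Gold = [0.19434] × [0.110692] = 0.021512
  p_Silver = [0.00524008] × [0.115348] = 0.000604433
Multiply by the mixture weights:
  π_Copper·p_Copper = 0.28 × 0.003623 = 0.00101444
  π_Gold·p_Gold = 0.62 × 0.021512 = 0.0133374
  π_Silver·p_Silver = 0.10 × 0.000604433 = 6.04433e-05
Evidence: 0.00101444 + 0.0133374 + 6.04433e-05 = 0.0144123
So the posterior for Coin type Copper is 0.00101444 / 0.0144123 ≈ 0.070.

0.070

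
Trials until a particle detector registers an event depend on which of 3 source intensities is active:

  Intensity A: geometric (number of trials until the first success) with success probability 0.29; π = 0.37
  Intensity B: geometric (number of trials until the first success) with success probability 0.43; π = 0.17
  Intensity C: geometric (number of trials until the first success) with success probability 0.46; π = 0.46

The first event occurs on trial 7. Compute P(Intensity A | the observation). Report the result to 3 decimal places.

By Bayes' theorem, P(k | x) = π_k f_k(x) / Σ_j π_j f_j(x).
Geometric probabilities:
  p_A = 0.29·(1−0.29)^6 = 0.29·0.1281 = 0.0371491
  p_B = 0.43·(1−0.43)^6 = 0.43·0.0342964 = 0.0147475
  p_C = 0.46·(1−0.46)^6 = 0.46·0.0247949 = 0.0114057
Weight by the priors:
  π_A·p_A = 0.37 × 0.0371491 = 0.0137452
  π_B·p_B = 0.17 × 0.0147475 = 0.00250707
  π_C·p_C = 0.46 × 0.0114057 = 0.0052466
Normaliser: 0.0137452 + 0.00250707 + 0.0052466 = 0.0214988
P(Intensity A | the observation) = 0.0137452 / 0.0214988 ≈ 0.639

0.639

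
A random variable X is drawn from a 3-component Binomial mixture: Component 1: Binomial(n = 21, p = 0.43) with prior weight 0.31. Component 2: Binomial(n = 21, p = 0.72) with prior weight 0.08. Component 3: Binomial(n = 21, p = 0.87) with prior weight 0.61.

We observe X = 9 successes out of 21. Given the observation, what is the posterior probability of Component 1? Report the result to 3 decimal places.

The responsibility of component k is π_k f_k(x) divided by Σ_j π_j f_j(x).
Binomial probabilities:
  L_1 = C(21,9)·0.43^9·0.57^12 = 293930·0.000502593·0.00117625 = 0.173763
  L_2 = C(21,9)·0.72^9·0.28^12 = 293930·0.0519987·2.32218e-07 = 0.00354922
  L_3 = C(21,9)·0.87^9·0.13^12 = 293930·0.285544·2.32981e-11 = 1.95541e-06
Multiply by the mixture weights:
  π_1·L_1 = 0.31 × 0.173763 = 0.0538667
  π_2·L_2 = 0.08 × 0.00354922 = 0.000283937
  π_3·L_3 = 0.61 × 1.95541e-06 = 1.1928e-06
Evidence: 0.0538667 + 0.000283937 + 1.1928e-06 = 0.0541518
Responsibility of Component 1: 0.0538667 / 0.0541518 ≈ 0.995

0.995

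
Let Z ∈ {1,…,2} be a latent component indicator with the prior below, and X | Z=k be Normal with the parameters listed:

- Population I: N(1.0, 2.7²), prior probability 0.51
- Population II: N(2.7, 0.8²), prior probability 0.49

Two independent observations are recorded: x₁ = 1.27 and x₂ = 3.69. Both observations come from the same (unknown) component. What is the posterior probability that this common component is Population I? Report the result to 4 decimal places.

0.3703

Posterior ∝ prior × likelihood, so P(k | x) ∝ P(Z=k) f_k(x); normalise over all components.
Since both observations come from the same component, the likelihood for component k is f_k(x₁)·f_k(x₂).
  f_I = [0.147019] × [0.0899507] = 0.0132245
  f_II = [0.100925] × [0.231889] = 0.0234035
Weight by the priors:
  P(Z=I)·f_I = 0.51 × 0.0132245 = 0.0067445
  P(Z=II)·f_II = 0.49 × 0.0234035 = 0.0114677
Sum: 0.0067445 + 0.0114677 = 0.0182122
Responsibility of Population I: 0.0067445 / 0.0182122 ≈ 0.3703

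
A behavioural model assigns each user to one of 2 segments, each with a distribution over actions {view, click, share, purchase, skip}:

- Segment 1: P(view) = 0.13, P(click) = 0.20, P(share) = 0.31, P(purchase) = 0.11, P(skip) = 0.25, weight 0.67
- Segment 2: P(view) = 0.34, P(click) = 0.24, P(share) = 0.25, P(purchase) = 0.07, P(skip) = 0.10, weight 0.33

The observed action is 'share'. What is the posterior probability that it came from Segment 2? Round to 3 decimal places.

0.284

P(component k | x) = w_k·f_k(x) / marginal(x), where marginal(x) = Σ_j w_j·f_j(x).
Component likelihoods at x = 'share':
  L_1 = 0.31
  L_2 = 0.25
Prior × likelihood for each component:
  w_1·L_1 = 0.67 × 0.31 = 0.2077
  w_2·L_2 = 0.33 × 0.25 = 0.0825
Evidence: 0.2077 + 0.0825 = 0.2902
P(Segment 2 | x) = 0.0825 / 0.2902 ≈ 0.284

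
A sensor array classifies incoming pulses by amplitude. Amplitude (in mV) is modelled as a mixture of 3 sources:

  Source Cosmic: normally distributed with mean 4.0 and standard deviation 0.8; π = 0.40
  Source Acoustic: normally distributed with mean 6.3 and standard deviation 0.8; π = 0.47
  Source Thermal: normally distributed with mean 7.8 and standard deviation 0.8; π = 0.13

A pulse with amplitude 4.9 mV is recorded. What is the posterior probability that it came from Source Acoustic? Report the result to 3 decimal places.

0.323

The responsibility of component k is π_k f_k(x) divided by Σ_j π_j f_j(x).
Normal densities:
  p_Cosmic = (1/(0.8·√(2π)))·exp(−(4.9−4.0)²/(2·0.8²)) = 0.498678·exp(-0.63281) = 0.264846
  p_Acoustic = (1/(0.8·√(2π)))·exp(−(4.9−6.3)²/(2·0.8²)) = 0.498678·exp(-1.53125) = 0.107847
  p_Thermal = (1/(0.8·√(2π)))·exp(−(4.9−7.8)²/(2·0.8²)) = 0.498678·exp(-6.57031) = 0.000698827
Weight by the priors:
  π_Cosmic·p_Cosmic = 0.40 × 0.264846 = 0.105938
  π_Acoustic·p_Acoustic = 0.47 × 0.107847 = 0.0506879
  π_Thermal·p_Thermal = 0.13 × 0.000698827 = 9.08475e-05
Marginal: 0.105938 + 0.0506879 + 9.08475e-05 = 0.156717
Responsibility of Source Acoustic: 0.0506879 / 0.156717 ≈ 0.323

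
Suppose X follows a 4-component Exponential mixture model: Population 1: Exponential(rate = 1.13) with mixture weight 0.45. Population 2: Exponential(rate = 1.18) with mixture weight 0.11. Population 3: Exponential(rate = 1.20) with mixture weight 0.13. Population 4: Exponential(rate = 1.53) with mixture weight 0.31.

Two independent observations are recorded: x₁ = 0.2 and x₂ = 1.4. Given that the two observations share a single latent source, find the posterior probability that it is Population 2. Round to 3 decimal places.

The responsibility of component k is π_k f_k(x) divided by Σ_j π_j f_j(x).
Since both observations come from the same component, the likelihood for component k is f_k(x₁)·f_k(x₂).
  p_1 = [1.13·e^(−1.13·0.2) = 1.13·e^(−0.2260) = 0.901421] × [0.232287] = 0.209388
  p_2 = [1.18·e^(−1.18·0.2) = 1.18·e^(−0.2360) = 0.931941] × [0.226166] = 0.210774
  p_3 = [1.20·e^(−1.20·0.2) = 1.20·e^(−0.2400) = 0.943953] × [0.223649] = 0.211114
  p_4 = [1.53·e^(−1.53·0.2) = 1.53·e^(−0.3060) = 1.12667] × [0.179652] = 0.202409
Weight by the priors:
  π_1·p_1 = 0.45 × 0.209388 = 0.0942247
  π_2·p_2 = 0.11 × 0.210774 = 0.0231851
  π_3·p_3 = 0.13 × 0.211114 = 0.0274448
  π_4·p_4 = 0.31 × 0.202409 = 0.0627468
Evidence: 0.0942247 + 0.0231851 + 0.0274448 + 0.0627468 = 0.207601
So the posterior for Population 2 is 0.0231851 / 0.207601 ≈ 0.112.

0.112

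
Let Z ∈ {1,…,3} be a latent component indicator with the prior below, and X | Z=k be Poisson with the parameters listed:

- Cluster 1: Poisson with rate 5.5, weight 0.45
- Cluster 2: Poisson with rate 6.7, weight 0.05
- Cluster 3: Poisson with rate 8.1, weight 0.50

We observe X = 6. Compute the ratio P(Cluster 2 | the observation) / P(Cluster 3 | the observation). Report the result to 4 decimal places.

The posterior odds equal the prior odds times the likelihood ratio: (P(Z=i)/P(Z=j))·(f_i(x)/f_j(x)).
Component likelihoods at x = 6:
  p_1 = 0.157117
  p_2 = 0.154648
  p_3 = 0.119067
Posterior odds = (P(Z=2)·p_2) / (P(Z=3)·p_3) = (0.05·0.154648) / (0.50·0.119067) = 0.00773238 / 0.0595336 ≈ 0.1299

0.1299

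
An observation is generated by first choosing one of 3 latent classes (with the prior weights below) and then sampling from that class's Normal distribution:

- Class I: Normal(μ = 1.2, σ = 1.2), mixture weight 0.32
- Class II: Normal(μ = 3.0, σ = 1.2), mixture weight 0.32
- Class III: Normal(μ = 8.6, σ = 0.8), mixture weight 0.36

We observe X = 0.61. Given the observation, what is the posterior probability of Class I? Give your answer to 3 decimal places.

0.866

P(component k | x) = P(Z=k)·f_k(x) / marginal(x), where marginal(x) = Σ_j P(Z=j)·f_j(x).
Normal densities:
  L_I = (1/(1.2·√(2π)))·exp(−(0.61−1.2)²/(2·1.2²)) = 0.332452·exp(-0.12087) = 0.294603
  L_II = (1/(1.2·√(2π)))·exp(−(0.61−3.0)²/(2·1.2²)) = 0.332452·exp(-1.98337) = 0.045747
  L_III = (1/(0.8·√(2π)))·exp(−(0.61−8.6)²/(2·0.8²)) = 0.498678·exp(-49.87508) = 1.08981e-22
Weight by the priors:
  P(Z=I)·L_I = 0.32 × 0.294603 = 0.0942728
  P(Z=II)·L_II = 0.32 × 0.045747 = 0.0146391
  P(Z=III)·L_III = 0.36 × 1.08981e-22 = 3.9233e-23
Marginal: 0.0942728 + 0.0146391 + 3.9233e-23 = 0.108912
P(Class I | the observation) ≈ 0.866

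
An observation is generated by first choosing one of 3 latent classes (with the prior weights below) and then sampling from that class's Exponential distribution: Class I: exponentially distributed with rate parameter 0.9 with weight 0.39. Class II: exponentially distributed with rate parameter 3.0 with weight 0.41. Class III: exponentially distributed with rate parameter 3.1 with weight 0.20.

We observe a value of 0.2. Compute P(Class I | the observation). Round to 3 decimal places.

0.225

Posterior ∝ prior × likelihood, so P(k | x) ∝ w_k f_k(x); normalise over all components.
Component likelihoods at x = 0.2:
  f_I = 0.751743
  f_II = 1.64643
  f_III = 1.66763
Weight by the priors:
  w_I·f_I = 0.39 × 0.751743 = 0.29318
  w_II·f_II = 0.41 × 1.64643 = 0.675038
  w_III·f_III = 0.20 × 1.66763 = 0.333526
Denominator: 0.29318 + 0.675038 + 0.333526 = 1.30174
P(Class I | 0.2) = 0.29318 / 1.30174 ≈ 0.225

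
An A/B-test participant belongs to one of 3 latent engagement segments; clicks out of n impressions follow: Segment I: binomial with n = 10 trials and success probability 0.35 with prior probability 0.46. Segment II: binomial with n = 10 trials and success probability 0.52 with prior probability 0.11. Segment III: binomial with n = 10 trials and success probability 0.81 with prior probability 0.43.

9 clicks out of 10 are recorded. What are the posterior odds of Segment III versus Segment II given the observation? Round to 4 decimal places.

Posterior odds = (π_i f_i(x)) / (π_j f_j(x)); the normalising sum cancels.
Component likelihoods at x = 9 clicks out of 10:
  p_I = C(10,9)·0.35^9·0.65^1 = 10·7.88156e-05·0.65 = 0.000512302
  p_II = C(10,9)·0.52^9·0.48^1 = 10·0.00277991·0.48 = 0.0133435
  p_III = C(10,9)·0.81^9·0.19^1 = 10·0.150095·0.19 = 0.28518
0.122627 / 0.00146779 ≈ 83.5455

83.5455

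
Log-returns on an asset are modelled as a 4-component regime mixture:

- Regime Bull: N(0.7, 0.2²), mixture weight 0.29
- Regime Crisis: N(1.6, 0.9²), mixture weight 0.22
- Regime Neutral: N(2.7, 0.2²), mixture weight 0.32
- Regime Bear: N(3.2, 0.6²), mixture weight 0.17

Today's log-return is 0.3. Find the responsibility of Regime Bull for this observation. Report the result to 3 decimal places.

Apply Bayes' rule: the posterior for each component is proportional to its prior times its likelihood at x.
Normal densities:
  f_Bull = (1/(0.2·√(2π)))·exp(−(0.3−0.7)²/(2·0.2²)) = 1.994711·exp(-2.00000) = 0.269955
  f_Crisis = (1/(0.9·√(2π)))·exp(−(0.3−1.6)²/(2·0.9²)) = 0.443269·exp(-1.04321) = 0.156173
  f_Neutral = (1/(0.2·√(2π)))·exp(−(0.3−2.7)²/(2·0.2²)) = 1.994711·exp(-72.00000) = 1.07319e-31
  f_Bear = (1/(0.6·√(2π)))·exp(−(0.3−3.2)²/(2·0.6²)) = 0.664904·exp(-11.68056) = 5.62287e-06
Unnormalised posteriors:
  π_Bull·f_Bull = 0.29 × 0.269955 = 0.0782869
  π_Crisis·f_Crisis = 0.22 × 0.156173 = 0.0343582
  π_Neutral·f_Neutral = 0.32 × 1.07319e-31 = 3.43421e-32
  π_Bear·f_Bear = 0.17 × 5.62287e-06 = 9.55888e-07
Normaliser: 0.0782869 + 0.0343582 + 3.43421e-32 + 9.55888e-07 = 0.112646
Responsibility of Regime Bull: 0.0782869 / 0.112646 ≈ 0.695

0.695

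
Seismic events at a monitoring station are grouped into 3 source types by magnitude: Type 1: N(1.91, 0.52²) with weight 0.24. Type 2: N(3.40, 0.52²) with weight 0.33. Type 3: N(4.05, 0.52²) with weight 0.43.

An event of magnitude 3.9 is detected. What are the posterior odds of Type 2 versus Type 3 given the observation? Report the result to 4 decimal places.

Since P(k|x) ∝ w_k f_k(x), the posterior odds are w_i f_i(x) / (w_j f_j(x)).
Normal densities:
  f_1 = (1/(0.52·√(2π)))·exp(−(3.9−1.91)²/(2·0.52²)) = 0.767197·exp(-7.32267) = 0.000506654
  f_2 = (1/(0.52·√(2π)))·exp(−(3.9−3.40)²/(2·0.52²)) = 0.767197·exp(-0.46228) = 0.483217
  f_3 = (1/(0.52·√(2π)))·exp(−(3.9−4.05)²/(2·0.52²)) = 0.767197·exp(-0.04161) = 0.735932
0.159461 / 0.316451 ≈ 0.5039

0.5039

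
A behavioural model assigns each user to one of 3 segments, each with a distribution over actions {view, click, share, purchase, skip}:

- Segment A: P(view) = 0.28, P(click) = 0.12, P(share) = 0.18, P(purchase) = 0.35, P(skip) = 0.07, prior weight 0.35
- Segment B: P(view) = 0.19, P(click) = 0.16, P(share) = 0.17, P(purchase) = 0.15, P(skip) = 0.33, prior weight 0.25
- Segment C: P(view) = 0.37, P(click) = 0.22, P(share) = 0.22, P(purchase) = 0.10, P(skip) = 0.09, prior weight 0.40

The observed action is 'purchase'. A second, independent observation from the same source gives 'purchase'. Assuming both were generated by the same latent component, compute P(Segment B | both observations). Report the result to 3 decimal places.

0.107

Apply Bayes' rule: the posterior for each component is proportional to its prior times its likelihood at x.
Since both observations come from the same component, the likelihood for component k is f_k(x₁)·f_k(x₂).
  L_A = [0.35] × [0.35] = 0.1225
  L_B = [0.15] × [0.15] = 0.0225
  L_C = [0.1] × [0.1] = 0.01
Weight by the priors:
  w_A·L_A = 0.35 × 0.1225 = 0.042875
  w_B·L_B = 0.25 × 0.0225 = 0.005625
  w_C·L_C = 0.40 × 0.01 = 0.004
Marginal: 0.042875 + 0.005625 + 0.004 = 0.0525
P(Segment B | x₁, x₂) = 0.005625 / 0.0525 ≈ 0.107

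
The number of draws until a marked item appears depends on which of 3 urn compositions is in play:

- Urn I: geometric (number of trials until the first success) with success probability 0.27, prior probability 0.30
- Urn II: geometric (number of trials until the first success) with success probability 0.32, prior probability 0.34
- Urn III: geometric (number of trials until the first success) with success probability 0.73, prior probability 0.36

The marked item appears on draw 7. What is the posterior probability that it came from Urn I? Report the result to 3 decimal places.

0.530

The responsibility of component k is π_k f_k(x) divided by Σ_j π_j f_j(x).
Component likelihoods at x = 7:
  f_I = 0.27·(1−0.27)^6 = 0.27·0.151334 = 0.0408602
  f_II = 0.32·(1−0.32)^6 = 0.32·0.0988675 = 0.0316376
  f_III = 0.73·(1−0.73)^6 = 0.73·0.00038742 = 0.000282817
Unnormalised posteriors:
  π_I·f_I = 0.30 × 0.0408602 = 0.0122581
  π_II·f_II = 0.34 × 0.0316376 = 0.0107568
  π_III·f_III = 0.36 × 0.000282817 = 0.000101814
Marginal: 0.0122581 + 0.0107568 + 0.000101814 = 0.0231167
Responsibility of Urn I: 0.0122581 / 0.0231167 ≈ 0.530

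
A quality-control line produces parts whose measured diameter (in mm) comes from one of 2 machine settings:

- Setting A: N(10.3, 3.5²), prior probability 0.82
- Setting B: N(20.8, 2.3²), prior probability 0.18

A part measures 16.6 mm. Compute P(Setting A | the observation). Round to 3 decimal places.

The responsibility of component k is P(Z=k) f_k(x) divided by Σ_j P(Z=j) f_j(x).
Normal densities:
  L_A = 0.0225572
  L_B = 0.0327404
Unnormalised posteriors:
  P(Z=A)·L_A = 0.82 × 0.0225572 = 0.0184969
  P(Z=B)·L_B = 0.18 × 0.0327404 = 0.00589328
Marginal: 0.0184969 + 0.00589328 = 0.0243902
Responsibility of Setting A: 0.0184969 / 0.0243902 ≈ 0.758

0.758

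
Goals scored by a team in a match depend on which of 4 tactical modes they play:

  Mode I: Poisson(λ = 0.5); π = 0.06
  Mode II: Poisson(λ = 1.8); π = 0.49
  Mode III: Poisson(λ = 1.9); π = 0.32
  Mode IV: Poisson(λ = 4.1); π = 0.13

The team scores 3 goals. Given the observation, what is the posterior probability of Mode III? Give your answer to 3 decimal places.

The responsibility of component k is w_k f_k(x) divided by Σ_j w_j f_j(x).
Poisson probabilities:
  L_I = e^(−0.5)·0.5^3/3! = 0.0126361
  L_II = e^(−1.8)·1.8^3/3! = 0.160671
  L_III = e^(−1.9)·1.9^3/3! = 0.170982
  L_IV = e^(−4.1)·4.1^3/3! = 0.190368
Unnormalised posteriors:
  w_I·L_I = 0.06 × 0.0126361 = 0.000758163
  w_II·L_II = 0.49 × 0.160671 = 0.0787286
  w_III·L_III = 0.32 × 0.170982 = 0.0547142
  w_IV·L_IV = 0.13 × 0.190368 = 0.0247478
Marginal: 0.000758163 + 0.0787286 + 0.0547142 + 0.0247478 = 0.158949
P(Mode III | the observation) = 0.0547142 / 0.158949 ≈ 0.344

0.344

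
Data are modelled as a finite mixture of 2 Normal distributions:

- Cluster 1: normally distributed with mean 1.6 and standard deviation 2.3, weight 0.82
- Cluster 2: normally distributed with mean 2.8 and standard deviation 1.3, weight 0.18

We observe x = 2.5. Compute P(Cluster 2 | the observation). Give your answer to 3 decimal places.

Posterior ∝ prior × likelihood, so P(k | x) ∝ w_k f_k(x); normalise over all components.
Evaluate each component's likelihood at the observed value:
  f_1 = 0.160669
  f_2 = 0.298815
Weight by the priors:
  w_1·f_1 = 0.82 × 0.160669 = 0.131749
  w_2·f_2 = 0.18 × 0.298815 = 0.0537867
Normaliser: 0.131749 + 0.0537867 = 0.185536
So the posterior for Cluster 2 is 0.0537867 / 0.185536 ≈ 0.290.

0.290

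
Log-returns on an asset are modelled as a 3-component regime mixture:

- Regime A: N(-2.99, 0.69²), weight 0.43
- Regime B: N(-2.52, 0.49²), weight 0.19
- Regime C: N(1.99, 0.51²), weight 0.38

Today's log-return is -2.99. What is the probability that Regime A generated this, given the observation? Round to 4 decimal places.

0.7180

Apply Bayes' rule: the posterior for each component is proportional to its prior times its likelihood at x.
Evaluate each component's likelihood at the observed value:
  f_A = 0.578177
  f_B = 0.513962
  f_C = 1.54335e-21
Unnormalised posteriors:
  π_A·f_A = 0.43 × 0.578177 = 0.248616
  π_B·f_B = 0.19 × 0.513962 = 0.0976528
  π_C·f_C = 0.38 × 1.54335e-21 = 5.86471e-22
Sum: 0.248616 + 0.0976528 + 5.86471e-22 = 0.346269
P(Regime A | -2.99) ≈ 0.7180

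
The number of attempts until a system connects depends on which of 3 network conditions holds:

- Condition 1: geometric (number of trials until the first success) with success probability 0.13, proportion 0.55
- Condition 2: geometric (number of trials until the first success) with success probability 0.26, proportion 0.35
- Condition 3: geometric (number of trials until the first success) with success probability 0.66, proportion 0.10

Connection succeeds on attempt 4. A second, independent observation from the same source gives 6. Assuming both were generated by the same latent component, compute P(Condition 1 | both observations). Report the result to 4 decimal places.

Posterior ∝ prior × likelihood, so P(k | x) ∝ π_k f_k(x); normalise over all components.
Since both observations come from the same component, the likelihood for component k is f_k(x₁)·f_k(x₂).
  L_1 = [0.13·(1−0.13)^3 = 0.13·0.658503 = 0.0856054] × [0.0647947] = 0.00554678
  L_2 = [0.26·(1−0.26)^3 = 0.26·0.405224 = 0.105358] × [0.0576942] = 0.00607856
  L_3 = [0.66·(1−0.66)^3 = 0.66·0.039304 = 0.0259406] × [0.00299874] = 7.77892e-05
Prior × likelihood for each component:
  π_1·L_1 = 0.55 × 0.00554678 = 0.00305073
  π_2·L_2 = 0.35 × 0.00607856 = 0.00212749
  π_3·L_3 = 0.10 × 7.77892e-05 = 7.77892e-06
Marginal: 0.00305073 + 0.00212749 + 7.77892e-06 = 0.005186
So the posterior for Condition 1 is 0.00305073 / 0.005186 ≈ 0.5883.

0.5883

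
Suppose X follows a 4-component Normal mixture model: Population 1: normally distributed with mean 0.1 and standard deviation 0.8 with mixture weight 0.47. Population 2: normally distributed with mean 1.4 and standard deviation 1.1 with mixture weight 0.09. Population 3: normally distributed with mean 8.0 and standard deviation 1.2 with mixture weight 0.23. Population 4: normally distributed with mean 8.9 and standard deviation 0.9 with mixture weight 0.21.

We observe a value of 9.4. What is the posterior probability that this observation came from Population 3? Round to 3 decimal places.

0.327

Posterior ∝ prior × likelihood, so P(k | x) ∝ π_k f_k(x); normalise over all components.
Component likelihoods at x = 9.4:
  p_1 = (1/(0.8·√(2π)))·exp(−(9.4−0.1)²/(2·0.8²)) = 0.498678·exp(-67.57031) = 2.25116e-30
  p_2 = (1/(1.1·√(2π)))·exp(−(9.4−1.4)²/(2·1.1²)) = 0.362675·exp(-26.44628) = 1.18589e-12
  p_3 = (1/(1.2·√(2π)))·exp(−(9.4−8.0)²/(2·1.2²)) = 0.332452·exp(-0.68056) = 0.168332
  p_4 = (1/(0.9·√(2π)))·exp(−(9.4−8.9)²/(2·0.9²)) = 0.443269·exp(-0.15432) = 0.37988
Weight by the priors:
  π_1·p_1 = 0.47 × 2.25116e-30 = 1.05804e-30
  π_2·p_2 = 0.09 × 1.18589e-12 = 1.0673e-13
  π_3·p_3 = 0.23 × 0.168332 = 0.0387164
  π_4·p_4 = 0.21 × 0.37988 = 0.0797749
Marginal: 1.05804e-30 + 1.0673e-13 + 0.0387164 + 0.0797749 = 0.118491
So the posterior for Population 3 is 0.0387164 / 0.118491 ≈ 0.327.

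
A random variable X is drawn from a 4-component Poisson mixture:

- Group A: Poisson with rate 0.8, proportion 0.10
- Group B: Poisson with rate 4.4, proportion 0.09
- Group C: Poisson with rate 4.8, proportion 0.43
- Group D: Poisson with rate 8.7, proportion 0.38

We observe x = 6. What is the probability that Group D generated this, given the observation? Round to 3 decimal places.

0.349

P(component k | x) = π_k·f_k(x) / marginal(x), where marginal(x) = Σ_j π_j·f_j(x).
Component likelihoods at x = 6:
  p_A = e^(−0.8)·0.8^6/6! = 0.000163596
  p_B = e^(−4.4)·4.4^6/6! = 0.123734
  p_C = e^(−4.8)·4.8^6/6! = 0.139798
  p_D = e^(−8.7)·8.7^6/6! = 0.100328
Prior × likelihood for each component:
  π_A·p_A = 0.10 × 0.000163596 = 1.63596e-05
  π_B·p_B = 0.09 × 0.123734 = 0.011136
  π_C·p_C = 0.43 × 0.139798 = 0.0601132
  π_D·p_D = 0.38 × 0.100328 = 0.0381245
Normaliser: 1.63596e-05 + 0.011136 + 0.0601132 + 0.0381245 = 0.10939
P(Group D | x) ≈ 0.349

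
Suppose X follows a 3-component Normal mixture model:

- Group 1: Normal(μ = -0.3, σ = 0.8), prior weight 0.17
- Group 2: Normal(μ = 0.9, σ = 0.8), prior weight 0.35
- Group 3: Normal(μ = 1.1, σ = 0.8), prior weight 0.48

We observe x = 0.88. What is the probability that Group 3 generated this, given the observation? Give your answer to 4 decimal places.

Apply Bayes' rule: the posterior for each component is proportional to its prior times its likelihood at x.
Normal densities:
  L_1 = (1/(0.8·√(2π)))·exp(−(0.88−-0.3)²/(2·0.8²)) = 0.498678·exp(-1.08781) = 0.168031
  L_2 = (1/(0.8·√(2π)))·exp(−(0.88−0.9)²/(2·0.8²)) = 0.498678·exp(-0.00031) = 0.498522
  L_3 = (1/(0.8·√(2π)))·exp(−(0.88−1.1)²/(2·0.8²)) = 0.498678·exp(-0.03781) = 0.480174
Unnormalised posteriors:
  π_1·L_1 = 0.17 × 0.168031 = 0.0285653
  π_2·L_2 = 0.35 × 0.498522 = 0.174483
  π_3·L_3 = 0.48 × 0.480174 = 0.230483
Marginal: 0.0285653 + 0.174483 + 0.230483 = 0.433531
Responsibility of Group 3: 0.230483 / 0.433531 ≈ 0.5316

0.5316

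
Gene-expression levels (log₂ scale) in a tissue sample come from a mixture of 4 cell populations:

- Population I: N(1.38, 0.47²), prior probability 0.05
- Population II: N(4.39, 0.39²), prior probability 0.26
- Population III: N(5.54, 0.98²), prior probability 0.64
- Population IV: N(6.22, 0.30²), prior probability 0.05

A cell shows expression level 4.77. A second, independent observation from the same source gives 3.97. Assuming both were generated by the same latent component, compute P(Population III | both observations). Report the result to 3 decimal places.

0.186

Apply Bayes' rule: the posterior for each component is proportional to its prior times its likelihood at x.
Since both observations come from the same component, the likelihood for component k is f_k(x₁)·f_k(x₂).
  f_I = [4.28495e-12] × [2.16109e-07] = 9.26016e-19
  f_II = [0.636343] × [0.572804] = 0.3645
  f_III = [0.298971] × [0.112815] = 0.0337285
  f_IV = [1.12457e-05] × [8.1144e-13] = 9.12524e-18
Prior × likelihood for each component:
  π_I·f_I = 0.05 × 9.26016e-19 = 4.63008e-20
  π_II·f_II = 0.26 × 0.3645 = 0.0947699
  π_III·f_III = 0.64 × 0.0337285 = 0.0215862
  π_IV·f_IV = 0.05 × 9.12524e-18 = 4.56262e-19
Sum: 4.63008e-20 + 0.0947699 + 0.0215862 + 4.56262e-19 = 0.116356
Responsibility of Population III: 0.0215862 / 0.116356 ≈ 0.186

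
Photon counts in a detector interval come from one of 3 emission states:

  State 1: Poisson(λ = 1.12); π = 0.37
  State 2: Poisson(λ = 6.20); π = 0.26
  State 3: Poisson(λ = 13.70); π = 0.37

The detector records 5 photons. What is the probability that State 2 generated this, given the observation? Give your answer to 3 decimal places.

Posterior ∝ prior × likelihood, so P(k | x) ∝ π_k f_k(x); normalise over all components.
Evaluate each component's likelihood at the observed value:
  p_1 = e^(−1.12)·1.12^5/5! = 0.0047918
  p_2 = e^(−6.20)·6.20^5/5! = 0.154936
  p_3 = e^(−13.70)·13.70^5/5! = 0.00451427
Prior × likelihood for each component:
  π_1·p_1 = 0.37 × 0.0047918 = 0.00177297
  π_2·p_2 = 0.26 × 0.154936 = 0.0402833
  π_3·p_3 = 0.37 × 0.00451427 = 0.00167028
Denominator: 0.00177297 + 0.0402833 + 0.00167028 = 0.0437265
P(State 2 | x) = 0.0402833 / 0.0437265 ≈ 0.921

0.921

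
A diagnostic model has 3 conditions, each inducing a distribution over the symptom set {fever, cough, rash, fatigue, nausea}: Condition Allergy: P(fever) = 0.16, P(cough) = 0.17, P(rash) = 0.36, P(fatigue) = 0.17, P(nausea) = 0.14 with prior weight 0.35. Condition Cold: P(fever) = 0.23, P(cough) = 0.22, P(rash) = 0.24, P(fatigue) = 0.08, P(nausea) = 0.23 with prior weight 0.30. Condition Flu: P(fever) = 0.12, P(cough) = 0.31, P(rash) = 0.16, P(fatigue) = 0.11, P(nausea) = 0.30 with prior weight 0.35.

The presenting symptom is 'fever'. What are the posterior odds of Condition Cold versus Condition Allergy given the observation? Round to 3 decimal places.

Posterior odds = (P(Z=i) f_i(x)) / (P(Z=j) f_j(x)); the normalising sum cancels.
Component likelihoods at x = 'fever':
  f_Allergy = 0.16
  f_Cold = 0.23
  f_Flu = 0.12
Odds = (0.30/0.35) × (0.23/0.16) = 0.857143 × 1.4375 ≈ 1.232

1.232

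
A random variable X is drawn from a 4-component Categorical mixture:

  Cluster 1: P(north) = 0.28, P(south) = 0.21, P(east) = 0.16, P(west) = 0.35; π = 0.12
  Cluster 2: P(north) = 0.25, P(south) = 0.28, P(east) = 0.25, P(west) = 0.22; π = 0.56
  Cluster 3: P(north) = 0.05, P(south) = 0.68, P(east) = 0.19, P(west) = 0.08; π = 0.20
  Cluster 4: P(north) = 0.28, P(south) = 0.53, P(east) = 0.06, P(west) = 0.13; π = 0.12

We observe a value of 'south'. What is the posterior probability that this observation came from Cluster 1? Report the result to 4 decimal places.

0.0660

Apply Bayes' rule: the posterior for each component is proportional to its prior times its likelihood at x.
Evaluate each component's likelihood at the observed value:
  p_1 = 0.21
  p_2 = 0.28
  p_3 = 0.68
  p_4 = 0.53
Unnormalised posteriors:
  P(Z=1)·p_1 = 0.12 × 0.21 = 0.0252
  P(Z=2)·p_2 = 0.56 × 0.28 = 0.1568
  P(Z=3)·p_3 = 0.20 × 0.68 = 0.136
  P(Z=4)·p_4 = 0.12 × 0.53 = 0.0636
Normaliser: 0.0252 + 0.1568 + 0.136 + 0.0636 = 0.3816
So the posterior for Cluster 1 is 0.0252 / 0.3816 ≈ 0.0660.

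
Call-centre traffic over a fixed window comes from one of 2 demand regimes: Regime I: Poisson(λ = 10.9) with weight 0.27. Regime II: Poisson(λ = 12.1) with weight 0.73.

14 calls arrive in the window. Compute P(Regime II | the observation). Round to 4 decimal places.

0.7785

P(component k | x) = P(Z=k)·f_k(x) / marginal(x), where marginal(x) = Σ_j P(Z=j)·f_j(x).
Poisson probabilities:
  L_I = e^(−10.9)·10.9^14/14! = 0.0707543
  L_II = e^(−12.1)·12.1^14/14! = 0.0919652
Multiply by the mixture weights:
  P(Z=I)·L_I = 0.27 × 0.0707543 = 0.0191037
  P(Z=II)·L_II = 0.73 × 0.0919652 = 0.0671346
Marginal: 0.0191037 + 0.0671346 = 0.0862383
Responsibility of Regime II: 0.0671346 / 0.0862383 ≈ 0.7785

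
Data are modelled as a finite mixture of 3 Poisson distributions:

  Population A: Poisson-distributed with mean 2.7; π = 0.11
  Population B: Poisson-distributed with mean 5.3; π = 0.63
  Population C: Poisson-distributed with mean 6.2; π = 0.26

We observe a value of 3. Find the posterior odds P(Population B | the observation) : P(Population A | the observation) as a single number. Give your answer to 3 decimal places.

Since P(k|x) ∝ P(Z=k) f_k(x), the posterior odds are P(Z=i) f_i(x) / (P(Z=j) f_j(x)).
Evaluate each component's likelihood at the observed value:
  L_A = 0.220468
  L_B = 0.123856
  L_C = 0.0806117
Posterior odds = (P(Z=B)·L_B) / (P(Z=A)·L_A) = (0.63·0.123856) / (0.11·0.220468) = 0.078029 / 0.0242514 ≈ 3.217

3.217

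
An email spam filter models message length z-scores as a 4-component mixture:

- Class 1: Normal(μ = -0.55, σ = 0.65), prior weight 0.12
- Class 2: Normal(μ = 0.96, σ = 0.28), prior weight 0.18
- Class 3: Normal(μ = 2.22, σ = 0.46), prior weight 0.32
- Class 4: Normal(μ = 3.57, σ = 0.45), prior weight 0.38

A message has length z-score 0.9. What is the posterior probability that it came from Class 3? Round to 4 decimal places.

Posterior ∝ prior × likelihood, so P(k | x) ∝ w_k f_k(x); normalise over all components.
Evaluate each component's likelihood at the observed value:
  f_1 = (1/(0.65·√(2π)))·exp(−(0.9−-0.55)²/(2·0.65²)) = 0.613757·exp(-2.48817) = 0.05098
  f_2 = (1/(0.28·√(2π)))·exp(−(0.9−0.96)²/(2·0.28²)) = 1.424794·exp(-0.02296) = 1.39245
  f_3 = (1/(0.46·√(2π)))·exp(−(0.9−2.22)²/(2·0.46²)) = 0.867266·exp(-4.11720) = 0.0141278
  f_4 = (1/(0.45·√(2π)))·exp(−(0.9−3.57)²/(2·0.45²)) = 0.886538·exp(-17.60222) = 2.00978e-08
Multiply by the mixture weights:
  w_1·f_1 = 0.12 × 0.05098 = 0.0061176
  w_2·f_2 = 0.18 × 1.39245 = 0.250642
  w_3·f_3 = 0.32 × 0.0141278 = 0.00452089
  w_4·f_4 = 0.38 × 2.00978e-08 = 7.63718e-09
Marginal: 0.0061176 + 0.250642 + 0.00452089 + 7.63718e-09 = 0.26128
P(Class 3 | x) = 0.00452089 / 0.26128 ≈ 0.0173

0.0173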